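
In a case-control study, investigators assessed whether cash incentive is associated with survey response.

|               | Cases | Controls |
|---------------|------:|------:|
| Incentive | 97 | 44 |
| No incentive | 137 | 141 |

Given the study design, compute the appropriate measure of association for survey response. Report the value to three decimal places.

Cells: a = 97, b = 44, c = 137, d = 141.
This is a case-control study: participants were sampled on outcome status, so risks in the source population cannot be estimated directly — relative risk is not valid here. The odds ratio is the appropriate measure.
OR = (a·d)/(b·c) = (97 × 141) / (44 × 137) = 13677 / 6028 = 2.26891

2.269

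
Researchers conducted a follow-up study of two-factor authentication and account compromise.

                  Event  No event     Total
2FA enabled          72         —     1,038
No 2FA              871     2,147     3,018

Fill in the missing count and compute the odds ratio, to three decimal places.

The missing cell is in the exposed row: 1038 − 72 = 966.
So a = 72, b = 966, c = 871, d = 2147.
OR = (a·d)/(b·c) = (72 × 2147) / (966 × 871) = 154584 / 841386 = 0.18373

0.184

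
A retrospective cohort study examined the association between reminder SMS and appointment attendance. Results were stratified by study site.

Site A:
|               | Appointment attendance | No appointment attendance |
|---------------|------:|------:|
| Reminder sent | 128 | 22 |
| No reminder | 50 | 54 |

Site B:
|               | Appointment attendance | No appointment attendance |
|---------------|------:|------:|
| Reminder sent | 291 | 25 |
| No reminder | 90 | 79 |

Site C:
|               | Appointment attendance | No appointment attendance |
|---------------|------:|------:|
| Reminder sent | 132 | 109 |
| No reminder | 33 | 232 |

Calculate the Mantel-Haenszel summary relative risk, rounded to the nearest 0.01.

RR_MH = Σ(aᵢ·n₀ᵢ/nᵢ) / Σ(cᵢ·n₁ᵢ/nᵢ), with n₁ᵢ = aᵢ+bᵢ (exposed), n₀ᵢ = cᵢ+dᵢ (unexposed), nᵢ = n₁ᵢ+n₀ᵢ.
Stratum 1 (Site A): n₁ = 150, n₀ = 104, n = 254; a·n₀/n = 128·104/254 = 52.4094; c·n₁/n = 50·150/254 = 29.5276
Stratum 2 (Site B): n₁ = 316, n₀ = 169, n = 485; a·n₀/n = 291·169/485 = 101.4000; c·n₁/n = 90·316/485 = 58.6392
Stratum 3 (Site C): n₁ = 241, n₀ = 265, n = 506; a·n₀/n = 132·265/506 = 69.1304; c·n₁/n = 33·241/506 = 15.7174
RR_MH = (52.4094 + 101.4000 + 69.1304) / (29.5276 + 58.6392 + 15.7174) = 222.9399 / 103.8841 = 2.14604

2.15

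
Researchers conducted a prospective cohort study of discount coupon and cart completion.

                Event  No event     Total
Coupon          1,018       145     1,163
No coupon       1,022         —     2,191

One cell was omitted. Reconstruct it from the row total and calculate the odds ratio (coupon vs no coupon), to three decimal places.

The missing cell is in the unexposed row: 2191 − 1022 = 1169.
So a = 1018, b = 145, c = 1022, d = 1169.
OR = (a·d)/(b·c) = (1018 × 1169) / (145 × 1022) = 1190042 / 148190 = 8.03051

8.031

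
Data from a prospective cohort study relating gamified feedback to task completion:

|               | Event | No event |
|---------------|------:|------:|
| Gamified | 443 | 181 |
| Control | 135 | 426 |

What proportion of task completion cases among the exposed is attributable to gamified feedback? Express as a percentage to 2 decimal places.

Cells: a = 443, b = 181, c = 135, d = 426.
Risk in exposed = 443/624 = 0.70994; risk in unexposed = 135/561 = 0.24064.
RR = 0.70994/0.24064 = 2.95018
AR% = (RR − 1)/RR × 100 = (2.95018 − 1)/2.95018 × 100 = 66.1037%

66.10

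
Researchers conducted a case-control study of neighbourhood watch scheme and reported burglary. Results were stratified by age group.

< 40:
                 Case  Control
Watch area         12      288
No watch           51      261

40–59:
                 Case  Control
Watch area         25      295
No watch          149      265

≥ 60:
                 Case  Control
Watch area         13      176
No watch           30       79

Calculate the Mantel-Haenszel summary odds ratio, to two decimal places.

OR_MH = Σ(aᵢdᵢ/nᵢ) / Σ(bᵢcᵢ/nᵢ), where nᵢ is the stratum total.
Stratum 1 (< 40): n = 612; a·d/n = 12·261/612 = 5.1176; b·c/n = 288·51/612 = 24.0000
Stratum 2 (40–59): n = 734; a·d/n = 25·265/734 = 9.0259; b·c/n = 295·149/734 = 59.8842
Stratum 3 (≥ 60): n = 298; a·d/n = 13·79/298 = 3.4463; b·c/n = 176·30/298 = 17.7181
OR_MH = (5.1176 + 9.0259 + 3.4463) / (24.0000 + 59.8842 + 17.7181) = 17.5898 / 101.6023 = 0.17312

0.17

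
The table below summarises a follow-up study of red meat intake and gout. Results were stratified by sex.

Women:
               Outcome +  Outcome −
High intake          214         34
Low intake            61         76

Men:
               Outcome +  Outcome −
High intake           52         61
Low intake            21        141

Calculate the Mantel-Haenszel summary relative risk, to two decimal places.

2.23

RR_MH = Σ(aᵢ·n₀ᵢ/nᵢ) / Σ(cᵢ·n₁ᵢ/nᵢ), with n₁ᵢ = aᵢ+bᵢ (exposed), n₀ᵢ = cᵢ+dᵢ (unexposed), nᵢ = n₁ᵢ+n₀ᵢ.
Stratum 1 (Women): n₁ = 248, n₀ = 137, n = 385; a·n₀/n = 214·137/385 = 76.1506; c·n₁/n = 61·248/385 = 39.2935
Stratum 2 (Men): n₁ = 113, n₀ = 162, n = 275; a·n₀/n = 52·162/275 = 30.6327; c·n₁/n = 21·113/275 = 8.6291
RR_MH = (76.1506 + 30.6327) / (39.2935 + 8.6291) = 106.7834 / 47.9226 = 2.22825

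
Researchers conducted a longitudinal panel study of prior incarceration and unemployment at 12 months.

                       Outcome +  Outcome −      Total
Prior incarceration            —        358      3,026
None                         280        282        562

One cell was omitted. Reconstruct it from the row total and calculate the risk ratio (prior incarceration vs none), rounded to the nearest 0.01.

1.77

The missing cell is in the exposed row: 3026 − 358 = 2668.
So a = 2668, b = 358, c = 280, d = 282.
RR = [a/(a+b)] / [c/(c+d)] = (2668/3026) / (280/562) = 0.88169/0.49822 = 1.76968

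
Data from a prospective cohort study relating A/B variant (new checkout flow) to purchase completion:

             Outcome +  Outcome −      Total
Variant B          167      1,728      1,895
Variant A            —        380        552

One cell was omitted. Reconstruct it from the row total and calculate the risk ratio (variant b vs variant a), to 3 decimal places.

0.283

The missing cell is in the unexposed row: 552 − 380 = 172.
So a = 167, b = 1728, c = 172, d = 380.
RR = [a/(a+b)] / [c/(c+d)] = (167/1895) / (172/552) = 0.08813/0.31159 = 0.28283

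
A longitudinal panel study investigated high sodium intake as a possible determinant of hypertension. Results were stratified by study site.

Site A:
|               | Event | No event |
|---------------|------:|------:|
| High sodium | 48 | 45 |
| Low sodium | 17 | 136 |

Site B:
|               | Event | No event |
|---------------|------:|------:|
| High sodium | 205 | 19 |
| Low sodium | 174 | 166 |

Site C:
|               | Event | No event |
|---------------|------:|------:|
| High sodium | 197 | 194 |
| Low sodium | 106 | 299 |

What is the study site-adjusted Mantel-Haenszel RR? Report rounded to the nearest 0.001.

RR_MH = Σ(aᵢ·n₀ᵢ/nᵢ) / Σ(cᵢ·n₁ᵢ/nᵢ), with n₁ᵢ = aᵢ+bᵢ (exposed), n₀ᵢ = cᵢ+dᵢ (unexposed), nᵢ = n₁ᵢ+n₀ᵢ.
Stratum 1 (Site A): n₁ = 93, n₀ = 153, n = 246; a·n₀/n = 48·153/246 = 29.8537; c·n₁/n = 17·93/246 = 6.4268
Stratum 2 (Site B): n₁ = 224, n₀ = 340, n = 564; a·n₀/n = 205·340/564 = 123.5816; c·n₁/n = 174·224/564 = 69.1064
Stratum 3 (Site C): n₁ = 391, n₀ = 405, n = 796; a·n₀/n = 197·405/796 = 100.2324; c·n₁/n = 106·391/796 = 52.0678
RR_MH = (29.8537 + 123.5816 + 100.2324) / (6.4268 + 69.1064 + 52.0678) = 253.6676 / 127.6011 = 1.98797

1.988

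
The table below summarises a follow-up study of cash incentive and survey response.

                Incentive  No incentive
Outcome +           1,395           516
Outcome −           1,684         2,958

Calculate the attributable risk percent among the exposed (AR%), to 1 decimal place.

67.2

Reading the table with exposure as columns: a = 1395 (Incentive, case), b = 1684 (Incentive, non-case), c = 516 (No incentive, case), d = 2958.
Risk in exposed = 1395/3079 = 0.45307; risk in unexposed = 516/3474 = 0.14853.
RR = 0.45307/0.14853 = 3.05031
AR% = (RR − 1)/RR × 100 = (3.05031 − 1)/3.05031 × 100 = 67.2165%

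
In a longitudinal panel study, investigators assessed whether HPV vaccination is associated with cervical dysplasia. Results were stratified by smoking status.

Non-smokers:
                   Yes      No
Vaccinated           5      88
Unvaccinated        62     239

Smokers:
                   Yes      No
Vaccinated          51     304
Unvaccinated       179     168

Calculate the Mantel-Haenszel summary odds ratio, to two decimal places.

OR_MH = Σ(aᵢdᵢ/nᵢ) / Σ(bᵢcᵢ/nᵢ), where nᵢ is the stratum total.
Stratum 1 (Non-smokers): n = 394; a·d/n = 5·239/394 = 3.0330; b·c/n = 88·62/394 = 13.8477
Stratum 2 (Smokers): n = 702; a·d/n = 51·168/702 = 12.2051; b·c/n = 304·179/702 = 77.5157
OR_MH = (3.0330 + 12.2051) / (13.8477 + 77.5157) = 15.2381 / 91.3634 = 0.16679

0.17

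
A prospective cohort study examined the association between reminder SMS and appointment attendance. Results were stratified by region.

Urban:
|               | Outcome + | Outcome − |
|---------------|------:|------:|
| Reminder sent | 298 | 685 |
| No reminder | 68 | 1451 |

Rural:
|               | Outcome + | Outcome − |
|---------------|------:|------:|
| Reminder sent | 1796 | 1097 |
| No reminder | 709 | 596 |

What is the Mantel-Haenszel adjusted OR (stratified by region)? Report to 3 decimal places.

OR_MH = Σ(aᵢdᵢ/nᵢ) / Σ(bᵢcᵢ/nᵢ), where nᵢ is the stratum total.
Stratum 1 (Urban): n = 2502; a·d/n = 298·1451/2502 = 172.8209; b·c/n = 685·68/2502 = 18.6171
Stratum 2 (Rural): n = 4198; a·d/n = 1796·596/4198 = 254.9824; b·c/n = 1097·709/4198 = 185.2723
OR_MH = (172.8209 + 254.9824) / (18.6171 + 185.2723) = 427.8033 / 203.8894 = 2.09821

2.098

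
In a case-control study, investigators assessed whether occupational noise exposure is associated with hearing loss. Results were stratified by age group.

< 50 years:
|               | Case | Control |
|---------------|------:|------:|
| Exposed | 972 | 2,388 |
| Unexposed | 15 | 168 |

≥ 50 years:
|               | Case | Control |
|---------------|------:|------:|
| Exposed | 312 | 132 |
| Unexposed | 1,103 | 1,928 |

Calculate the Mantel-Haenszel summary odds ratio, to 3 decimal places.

4.215

OR_MH = Σ(aᵢdᵢ/nᵢ) / Σ(bᵢcᵢ/nᵢ), where nᵢ is the stratum total.
Stratum 1 (< 50 years): n = 3543; a·d/n = 972·168/3543 = 46.0898; b·c/n = 2388·15/3543 = 10.1101
Stratum 2 (≥ 50 years): n = 3475; a·d/n = 312·1928/3475 = 173.1039; b·c/n = 132·1103/3475 = 41.8981
OR_MH = (46.0898 + 173.1039) / (10.1101 + 41.8981) = 219.1936 / 52.0082 = 4.21460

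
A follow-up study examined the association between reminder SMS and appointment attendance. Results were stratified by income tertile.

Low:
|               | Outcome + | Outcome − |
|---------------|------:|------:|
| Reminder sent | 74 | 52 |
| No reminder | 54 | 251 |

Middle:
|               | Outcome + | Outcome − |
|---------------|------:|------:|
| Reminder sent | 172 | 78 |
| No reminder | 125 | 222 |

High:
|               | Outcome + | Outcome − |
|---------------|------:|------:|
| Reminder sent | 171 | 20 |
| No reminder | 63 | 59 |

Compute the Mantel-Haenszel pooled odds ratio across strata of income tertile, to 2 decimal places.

5.18

OR_MH = Σ(aᵢdᵢ/nᵢ) / Σ(bᵢcᵢ/nᵢ), where nᵢ is the stratum total.
Stratum 1 (Low): n = 431; a·d/n = 74·251/431 = 43.0951; b·c/n = 52·54/431 = 6.5151
Stratum 2 (Middle): n = 597; a·d/n = 172·222/597 = 63.9598; b·c/n = 78·125/597 = 16.3317
Stratum 3 (High): n = 313; a·d/n = 171·59/313 = 32.2332; b·c/n = 20·63/313 = 4.0256
OR_MH = (43.0951 + 63.9598 + 32.2332) / (6.5151 + 16.3317 + 4.0256) = 139.2882 / 26.8723 = 5.18334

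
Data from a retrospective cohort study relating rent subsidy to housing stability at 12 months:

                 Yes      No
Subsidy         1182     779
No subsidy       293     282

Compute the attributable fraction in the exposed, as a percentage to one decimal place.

15.5

Cells: a = 1182, b = 779, c = 293, d = 282.
Risk in exposed = 1182/1961 = 0.60275; risk in unexposed = 293/575 = 0.50957.
RR = 0.60275/0.50957 = 1.18288
AR% = (RR − 1)/RR × 100 = (1.18288 − 1)/1.18288 × 100 = 15.4605%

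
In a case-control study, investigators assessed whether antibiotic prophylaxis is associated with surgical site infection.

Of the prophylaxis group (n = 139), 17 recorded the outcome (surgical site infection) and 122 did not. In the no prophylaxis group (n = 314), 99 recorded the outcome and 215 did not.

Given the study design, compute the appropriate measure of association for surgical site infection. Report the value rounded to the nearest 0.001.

From the description: a = 17, b = 122, c = 99, d = 215.
This is a case-control study: participants were sampled on outcome status, so risks in the source population cannot be estimated directly — relative risk is not valid here. The odds ratio is the appropriate measure.
OR = (a·d)/(b·c) = (17 × 215) / (122 × 99) = 3655 / 12078 = 0.30262

0.303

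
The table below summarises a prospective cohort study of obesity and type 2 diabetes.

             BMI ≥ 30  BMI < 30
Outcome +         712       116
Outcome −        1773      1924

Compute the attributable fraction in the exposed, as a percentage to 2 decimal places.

80.15

Reading the table with exposure as columns: a = 712 (BMI ≥ 30, case), b = 1773 (BMI ≥ 30, non-case), c = 116 (BMI < 30, case), d = 1924.
Risk in exposed = 712/2485 = 0.28652; risk in unexposed = 116/2040 = 0.05686.
RR = 0.28652/0.05686 = 5.03878
AR% = (RR − 1)/RR × 100 = (5.03878 − 1)/5.03878 × 100 = 80.1539%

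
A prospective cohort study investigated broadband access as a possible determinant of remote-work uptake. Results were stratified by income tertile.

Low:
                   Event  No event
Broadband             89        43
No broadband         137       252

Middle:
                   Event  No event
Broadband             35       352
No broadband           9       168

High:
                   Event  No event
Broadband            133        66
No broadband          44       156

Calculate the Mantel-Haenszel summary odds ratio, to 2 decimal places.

OR_MH = Σ(aᵢdᵢ/nᵢ) / Σ(bᵢcᵢ/nᵢ), where nᵢ is the stratum total.
Stratum 1 (Low): n = 521; a·d/n = 89·252/521 = 43.0480; b·c/n = 43·137/521 = 11.3071
Stratum 2 (Middle): n = 564; a·d/n = 35·168/564 = 10.4255; b·c/n = 352·9/564 = 5.6170
Stratum 3 (High): n = 399; a·d/n = 133·156/399 = 52.0000; b·c/n = 66·44/399 = 7.2782
OR_MH = (43.0480 + 10.4255 + 52.0000) / (11.3071 + 5.6170 + 7.2782) = 105.4735 / 24.2023 = 4.35799

4.36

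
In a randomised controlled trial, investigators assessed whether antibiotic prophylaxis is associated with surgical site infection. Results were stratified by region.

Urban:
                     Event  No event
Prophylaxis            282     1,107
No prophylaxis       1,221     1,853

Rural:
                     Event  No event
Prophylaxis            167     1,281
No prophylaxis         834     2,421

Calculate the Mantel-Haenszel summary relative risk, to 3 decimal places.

RR_MH = Σ(aᵢ·n₀ᵢ/nᵢ) / Σ(cᵢ·n₁ᵢ/nᵢ), with n₁ᵢ = aᵢ+bᵢ (exposed), n₀ᵢ = cᵢ+dᵢ (unexposed), nᵢ = n₁ᵢ+n₀ᵢ.
Stratum 1 (Urban): n₁ = 1389, n₀ = 3074, n = 4463; a·n₀/n = 282·3074/4463 = 194.2344; c·n₁/n = 1221·1389/4463 = 380.0065
Stratum 2 (Rural): n₁ = 1448, n₀ = 3255, n = 4703; a·n₀/n = 167·3255/4703 = 115.5826; c·n₁/n = 834·1448/4703 = 256.7791
RR_MH = (194.2344 + 115.5826) / (380.0065 + 256.7791) = 309.8170 / 636.7856 = 0.48653

0.487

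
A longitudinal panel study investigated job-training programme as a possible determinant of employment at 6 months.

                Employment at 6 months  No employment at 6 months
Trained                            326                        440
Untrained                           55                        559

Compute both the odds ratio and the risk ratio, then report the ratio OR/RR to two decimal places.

Cells: a = 326, b = 440, c = 55, d = 559.
OR = (326·559)/(440·55) = 182234/24200 = 7.53033
Risk in exposed = 326/766 = 0.42559; risk in unexposed = 55/614 = 0.08958; RR = 4.75110
OR/RR = 7.53033 / 4.75110 = 1.58496
The outcome is not rare, so the OR lies further from 1 than the RR.

1.58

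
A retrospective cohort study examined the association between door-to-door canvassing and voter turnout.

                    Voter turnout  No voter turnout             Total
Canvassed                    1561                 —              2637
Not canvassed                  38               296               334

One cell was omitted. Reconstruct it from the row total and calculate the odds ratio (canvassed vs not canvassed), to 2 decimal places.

11.30

The missing cell is in the exposed row: 2637 − 1561 = 1076.
So a = 1561, b = 1076, c = 38, d = 296.
OR = (a·d)/(b·c) = (1561 × 296) / (1076 × 38) = 462056 / 40888 = 11.30053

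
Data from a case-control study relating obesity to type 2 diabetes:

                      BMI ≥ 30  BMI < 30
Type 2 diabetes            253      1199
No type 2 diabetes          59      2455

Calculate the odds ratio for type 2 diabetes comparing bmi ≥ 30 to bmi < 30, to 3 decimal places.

8.780

Reading the table with exposure as columns: a = 253 (BMI ≥ 30, case), b = 59 (BMI ≥ 30, non-case), c = 1199 (BMI < 30, case), d = 2455.
OR = (a·d)/(b·c) = (253 × 2455) / (59 × 1199) = 621115 / 70741 = 8.78013
The odds of type 2 diabetes are about 8.78 times as high in the bmi ≥ 30 group.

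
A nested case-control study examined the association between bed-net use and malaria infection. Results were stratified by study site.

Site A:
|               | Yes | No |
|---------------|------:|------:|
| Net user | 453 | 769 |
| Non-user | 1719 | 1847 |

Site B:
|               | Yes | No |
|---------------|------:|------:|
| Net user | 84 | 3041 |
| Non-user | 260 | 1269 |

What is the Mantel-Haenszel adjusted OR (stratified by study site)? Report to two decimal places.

OR_MH = Σ(aᵢdᵢ/nᵢ) / Σ(bᵢcᵢ/nᵢ), where nᵢ is the stratum total.
Stratum 1 (Site A): n = 4788; a·d/n = 453·1847/4788 = 174.7475; b·c/n = 769·1719/4788 = 276.0883
Stratum 2 (Site B): n = 4654; a·d/n = 84·1269/4654 = 22.9042; b·c/n = 3041·260/4654 = 169.8883
OR_MH = (174.7475 + 22.9042) / (276.0883 + 169.8883) = 197.6517 / 445.9766 = 0.44319

0.44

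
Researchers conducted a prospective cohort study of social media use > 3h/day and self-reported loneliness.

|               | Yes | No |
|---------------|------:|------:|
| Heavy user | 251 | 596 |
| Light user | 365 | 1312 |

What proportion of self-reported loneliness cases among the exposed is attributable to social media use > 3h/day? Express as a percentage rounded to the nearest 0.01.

26.55

Cells: a = 251, b = 596, c = 365, d = 1312.
Risk in exposed = 251/847 = 0.29634; risk in unexposed = 365/1677 = 0.21765.
RR = 0.29634/0.21765 = 1.36154
AR% = (RR − 1)/RR × 100 = (1.36154 − 1)/1.36154 × 100 = 26.5538%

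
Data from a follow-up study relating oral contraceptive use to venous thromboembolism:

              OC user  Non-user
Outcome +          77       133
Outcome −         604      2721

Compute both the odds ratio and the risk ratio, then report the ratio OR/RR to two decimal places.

Reading the table with exposure as columns: a = 77 (OC user, case), b = 604 (OC user, non-case), c = 133 (Non-user, case), d = 2721.
OR = (77·2721)/(604·133) = 209517/80332 = 2.60814
Risk in exposed = 77/681 = 0.11307; risk in unexposed = 133/2854 = 0.04660; RR = 2.42631
OR/RR = 2.60814 / 2.42631 = 1.07494
The outcome is not rare, so the OR lies further from 1 than the RR.

1.07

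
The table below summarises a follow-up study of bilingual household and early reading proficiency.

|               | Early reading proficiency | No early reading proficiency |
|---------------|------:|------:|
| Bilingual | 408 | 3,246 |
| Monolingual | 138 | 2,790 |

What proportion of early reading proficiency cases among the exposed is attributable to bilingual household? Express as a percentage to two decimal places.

Cells: a = 408, b = 3246, c = 138, d = 2790.
Risk in exposed = 408/3654 = 0.11166; risk in unexposed = 138/2928 = 0.04713.
RR = 0.11166/0.04713 = 2.36910
AR% = (RR − 1)/RR × 100 = (2.36910 − 1)/2.36910 × 100 = 57.7899%

57.79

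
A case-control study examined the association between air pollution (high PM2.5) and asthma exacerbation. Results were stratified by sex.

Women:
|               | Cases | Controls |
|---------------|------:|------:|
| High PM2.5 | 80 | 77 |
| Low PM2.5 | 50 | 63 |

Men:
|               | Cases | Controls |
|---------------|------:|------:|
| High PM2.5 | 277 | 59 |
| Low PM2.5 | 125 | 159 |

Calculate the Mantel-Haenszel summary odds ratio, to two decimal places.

3.43

OR_MH = Σ(aᵢdᵢ/nᵢ) / Σ(bᵢcᵢ/nᵢ), where nᵢ is the stratum total.
Stratum 1 (Women): n = 270; a·d/n = 80·63/270 = 18.6667; b·c/n = 77·50/270 = 14.2593
Stratum 2 (Men): n = 620; a·d/n = 277·159/620 = 71.0371; b·c/n = 59·125/620 = 11.8952
OR_MH = (18.6667 + 71.0371) / (14.2593 + 11.8952) = 89.7038 / 26.1544 = 3.42977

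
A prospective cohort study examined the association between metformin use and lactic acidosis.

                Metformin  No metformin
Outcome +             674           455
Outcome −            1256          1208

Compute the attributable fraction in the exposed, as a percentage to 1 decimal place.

Reading the table with exposure as columns: a = 674 (Metformin, case), b = 1256 (Metformin, non-case), c = 455 (No metformin, case), d = 1208.
Risk in exposed = 674/1930 = 0.34922; risk in unexposed = 455/1663 = 0.27360.
RR = 0.34922/0.27360 = 1.27639
AR% = (RR − 1)/RR × 100 = (1.27639 − 1)/1.27639 × 100 = 21.6540%

21.7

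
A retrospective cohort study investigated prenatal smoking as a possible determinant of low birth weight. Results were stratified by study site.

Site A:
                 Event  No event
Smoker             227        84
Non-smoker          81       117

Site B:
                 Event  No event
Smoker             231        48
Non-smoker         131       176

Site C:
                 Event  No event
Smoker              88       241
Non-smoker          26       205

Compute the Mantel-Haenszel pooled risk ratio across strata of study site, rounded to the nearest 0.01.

1.93

RR_MH = Σ(aᵢ·n₀ᵢ/nᵢ) / Σ(cᵢ·n₁ᵢ/nᵢ), with n₁ᵢ = aᵢ+bᵢ (exposed), n₀ᵢ = cᵢ+dᵢ (unexposed), nᵢ = n₁ᵢ+n₀ᵢ.
Stratum 1 (Site A): n₁ = 311, n₀ = 198, n = 509; a·n₀/n = 227·198/509 = 88.3026; c·n₁/n = 81·311/509 = 49.4912
Stratum 2 (Site B): n₁ = 279, n₀ = 307, n = 586; a·n₀/n = 231·307/586 = 121.0188; c·n₁/n = 131·279/586 = 62.3703
Stratum 3 (Site C): n₁ = 329, n₀ = 231, n = 560; a·n₀/n = 88·231/560 = 36.3000; c·n₁/n = 26·329/560 = 15.2750
RR_MH = (88.3026 + 121.0188 + 36.3000) / (49.4912 + 62.3703 + 15.2750) = 245.6213 / 127.1365 = 1.93195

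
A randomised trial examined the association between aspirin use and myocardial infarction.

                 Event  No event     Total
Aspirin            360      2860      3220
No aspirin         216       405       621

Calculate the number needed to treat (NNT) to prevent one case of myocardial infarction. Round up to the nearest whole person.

Risk in treated group = 360/3220 = 0.11180; risk in control = 216/621 = 0.34783.
Absolute risk reduction = 0.34783 − 0.11180 = 0.23602
NNT = 1 / ARR = 1 / 0.23602 = 4.237 → round up → 5

5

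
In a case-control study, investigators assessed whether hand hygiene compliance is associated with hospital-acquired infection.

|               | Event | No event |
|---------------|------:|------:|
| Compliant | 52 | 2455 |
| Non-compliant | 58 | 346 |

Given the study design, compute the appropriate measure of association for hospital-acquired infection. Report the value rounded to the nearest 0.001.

Cells: a = 52, b = 2455, c = 58, d = 346.
This is a case-control study: participants were sampled on outcome status, so risks in the source population cannot be estimated directly — relative risk is not valid here. The odds ratio is the appropriate measure.
OR = (a·d)/(b·c) = (52 × 346) / (2455 × 58) = 17992 / 142390 = 0.12636

0.126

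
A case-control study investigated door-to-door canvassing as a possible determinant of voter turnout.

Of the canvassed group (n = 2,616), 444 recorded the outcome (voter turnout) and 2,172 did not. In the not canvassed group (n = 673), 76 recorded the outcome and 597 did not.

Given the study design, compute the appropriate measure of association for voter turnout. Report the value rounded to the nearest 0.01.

1.61

From the description: a = 444, b = 2172, c = 76, d = 597.
This is a case-control study: participants were sampled on outcome status, so risks in the source population cannot be estimated directly — relative risk is not valid here. The odds ratio is the appropriate measure.
OR = (a·d)/(b·c) = (444 × 597) / (2172 × 76) = 265068 / 165072 = 1.60577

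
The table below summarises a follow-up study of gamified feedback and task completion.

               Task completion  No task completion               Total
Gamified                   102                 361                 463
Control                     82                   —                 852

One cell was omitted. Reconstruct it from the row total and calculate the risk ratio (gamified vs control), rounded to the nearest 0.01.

2.29

The missing cell is in the unexposed row: 852 − 82 = 770.
So a = 102, b = 361, c = 82, d = 770.
RR = [a/(a+b)] / [c/(c+d)] = (102/463) / (82/852) = 0.22030/0.09624 = 2.28900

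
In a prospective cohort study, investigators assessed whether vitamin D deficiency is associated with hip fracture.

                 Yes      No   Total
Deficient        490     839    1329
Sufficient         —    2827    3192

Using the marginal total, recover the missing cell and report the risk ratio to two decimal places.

The missing cell is in the unexposed row: 3192 − 2827 = 365.
So a = 490, b = 839, c = 365, d = 2827.
RR = [a/(a+b)] / [c/(c+d)] = (490/1329) / (365/3192) = 0.36870/0.11435 = 3.22434

3.22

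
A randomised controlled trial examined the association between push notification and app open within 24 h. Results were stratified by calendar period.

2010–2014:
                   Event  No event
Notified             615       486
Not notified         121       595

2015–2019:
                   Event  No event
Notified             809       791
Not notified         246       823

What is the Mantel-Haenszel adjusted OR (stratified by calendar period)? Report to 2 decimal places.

OR_MH = Σ(aᵢdᵢ/nᵢ) / Σ(bᵢcᵢ/nᵢ), where nᵢ is the stratum total.
Stratum 1 (2010–2014): n = 1817; a·d/n = 615·595/1817 = 201.3897; b·c/n = 486·121/1817 = 32.3643
Stratum 2 (2015–2019): n = 2669; a·d/n = 809·823/2669 = 249.4593; b·c/n = 791·246/2669 = 72.9060
OR_MH = (201.3897 + 249.4593) / (32.3643 + 72.9060) = 450.8490 / 105.2703 = 4.28278

4.28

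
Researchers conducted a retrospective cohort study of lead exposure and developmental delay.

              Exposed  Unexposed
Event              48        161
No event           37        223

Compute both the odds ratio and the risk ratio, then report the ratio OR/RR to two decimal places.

Reading the table with exposure as columns: a = 48 (Exposed, case), b = 37 (Exposed, non-case), c = 161 (Unexposed, case), d = 223.
OR = (48·223)/(37·161) = 10704/5957 = 1.79688
Risk in exposed = 48/85 = 0.56471; risk in unexposed = 161/384 = 0.41927; RR = 1.34688
OR/RR = 1.79688 / 1.34688 = 1.33411
The outcome is not rare, so the OR lies further from 1 than the RR.

1.33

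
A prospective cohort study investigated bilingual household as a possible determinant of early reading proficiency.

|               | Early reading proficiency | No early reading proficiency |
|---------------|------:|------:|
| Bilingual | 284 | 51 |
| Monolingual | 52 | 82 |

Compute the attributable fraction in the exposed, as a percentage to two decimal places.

54.23

Cells: a = 284, b = 51, c = 52, d = 82.
Risk in exposed = 284/335 = 0.84776; risk in unexposed = 52/134 = 0.38806.
RR = 0.84776/0.38806 = 2.18462
AR% = (RR − 1)/RR × 100 = (2.18462 − 1)/2.18462 × 100 = 54.2254%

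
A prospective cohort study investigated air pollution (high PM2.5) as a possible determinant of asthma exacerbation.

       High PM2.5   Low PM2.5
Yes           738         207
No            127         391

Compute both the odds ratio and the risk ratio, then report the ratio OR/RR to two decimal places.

Reading the table with exposure as columns: a = 738 (High PM2.5, case), b = 127 (High PM2.5, non-case), c = 207 (Low PM2.5, case), d = 391.
OR = (738·391)/(127·207) = 288558/26289 = 10.97638
Risk in exposed = 738/865 = 0.85318; risk in unexposed = 207/598 = 0.34615; RR = 2.46474
OR/RR = 10.97638 / 2.46474 = 4.45336
The outcome is not rare, so the OR lies further from 1 than the RR.

4.45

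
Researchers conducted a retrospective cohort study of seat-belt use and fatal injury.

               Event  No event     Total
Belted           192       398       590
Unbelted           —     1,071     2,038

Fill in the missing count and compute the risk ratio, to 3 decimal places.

0.686

The missing cell is in the unexposed row: 2038 − 1071 = 967.
So a = 192, b = 398, c = 967, d = 1071.
RR = [a/(a+b)] / [c/(c+d)] = (192/590) / (967/2038) = 0.32542/0.47448 = 0.68585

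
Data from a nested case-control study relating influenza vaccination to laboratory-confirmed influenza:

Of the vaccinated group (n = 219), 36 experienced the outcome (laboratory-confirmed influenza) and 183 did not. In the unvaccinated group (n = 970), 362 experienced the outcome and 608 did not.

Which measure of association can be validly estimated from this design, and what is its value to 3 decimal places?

From the description: a = 36, b = 183, c = 362, d = 608.
This is a nested case-control study: participants were sampled on outcome status, so risks in the source population cannot be estimated directly — relative risk is not valid here. The odds ratio is the appropriate measure.
OR = (a·d)/(b·c) = (36 × 608) / (183 × 362) = 21888 / 66246 = 0.33040

0.330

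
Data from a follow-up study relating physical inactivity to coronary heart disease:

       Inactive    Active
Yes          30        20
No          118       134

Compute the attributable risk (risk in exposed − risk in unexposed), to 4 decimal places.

0.0728

Reading the table with exposure as columns: a = 30 (Inactive, case), b = 118 (Inactive, non-case), c = 20 (Active, case), d = 134.
Risk in exposed = 30/148 = 0.202703; risk in unexposed = 20/154 = 0.129870.
Risk difference = 0.202703 − 0.129870 = 0.072833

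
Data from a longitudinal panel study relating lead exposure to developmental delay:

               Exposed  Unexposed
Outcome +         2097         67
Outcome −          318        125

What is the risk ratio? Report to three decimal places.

Reading the table with exposure as columns: a = 2097 (Exposed, case), b = 318 (Exposed, non-case), c = 67 (Unexposed, case), d = 125.
Risk in exposed = 2097/2415 = 0.86832; risk in unexposed = 67/192 = 0.34896.
RR = 0.86832 / 0.34896 = 2.48833
The risk among the exposed is 2.49 times that among the unexposed.

2.488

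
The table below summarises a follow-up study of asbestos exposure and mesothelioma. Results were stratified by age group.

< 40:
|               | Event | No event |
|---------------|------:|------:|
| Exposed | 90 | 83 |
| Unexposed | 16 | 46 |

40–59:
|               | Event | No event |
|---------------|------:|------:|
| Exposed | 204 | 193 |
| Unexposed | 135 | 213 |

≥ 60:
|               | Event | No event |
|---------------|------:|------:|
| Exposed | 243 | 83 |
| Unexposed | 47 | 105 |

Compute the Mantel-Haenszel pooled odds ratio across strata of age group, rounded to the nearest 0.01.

OR_MH = Σ(aᵢdᵢ/nᵢ) / Σ(bᵢcᵢ/nᵢ), where nᵢ is the stratum total.
Stratum 1 (< 40): n = 235; a·d/n = 90·46/235 = 17.6170; b·c/n = 83·16/235 = 5.6511
Stratum 2 (40–59): n = 745; a·d/n = 204·213/745 = 58.3248; b·c/n = 193·135/745 = 34.9732
Stratum 3 (≥ 60): n = 478; a·d/n = 243·105/478 = 53.3787; b·c/n = 83·47/478 = 8.1611
OR_MH = (17.6170 + 58.3248 + 53.3787) / (5.6511 + 34.9732 + 8.1611) = 129.3205 / 48.7853 = 2.65081

2.65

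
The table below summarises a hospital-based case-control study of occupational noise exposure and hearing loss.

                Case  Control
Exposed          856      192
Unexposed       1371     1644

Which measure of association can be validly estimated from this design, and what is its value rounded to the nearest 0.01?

Cells: a = 856, b = 192, c = 1371, d = 1644.
This is a hospital-based case-control study: participants were sampled on outcome status, so risks in the source population cannot be estimated directly — relative risk is not valid here. The odds ratio is the appropriate measure.
OR = (a·d)/(b·c) = (856 × 1644) / (192 × 1371) = 1407264 / 263232 = 5.34610

5.35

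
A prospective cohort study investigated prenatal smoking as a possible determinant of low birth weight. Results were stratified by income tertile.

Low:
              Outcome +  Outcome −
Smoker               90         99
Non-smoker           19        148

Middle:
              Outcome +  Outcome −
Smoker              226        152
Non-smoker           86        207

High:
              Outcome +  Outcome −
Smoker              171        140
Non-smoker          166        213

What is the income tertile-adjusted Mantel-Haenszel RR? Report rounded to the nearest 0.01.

1.76

RR_MH = Σ(aᵢ·n₀ᵢ/nᵢ) / Σ(cᵢ·n₁ᵢ/nᵢ), with n₁ᵢ = aᵢ+bᵢ (exposed), n₀ᵢ = cᵢ+dᵢ (unexposed), nᵢ = n₁ᵢ+n₀ᵢ.
Stratum 1 (Low): n₁ = 189, n₀ = 167, n = 356; a·n₀/n = 90·167/356 = 42.2191; c·n₁/n = 19·189/356 = 10.0871
Stratum 2 (Middle): n₁ = 378, n₀ = 293, n = 671; a·n₀/n = 226·293/671 = 98.6855; c·n₁/n = 86·378/671 = 48.4471
Stratum 3 (High): n₁ = 311, n₀ = 379, n = 690; a·n₀/n = 171·379/690 = 93.9261; c·n₁/n = 166·311/690 = 74.8203
RR_MH = (42.2191 + 98.6855 + 93.9261) / (10.0871 + 48.4471 + 74.8203) = 234.8307 / 133.3545 = 1.76095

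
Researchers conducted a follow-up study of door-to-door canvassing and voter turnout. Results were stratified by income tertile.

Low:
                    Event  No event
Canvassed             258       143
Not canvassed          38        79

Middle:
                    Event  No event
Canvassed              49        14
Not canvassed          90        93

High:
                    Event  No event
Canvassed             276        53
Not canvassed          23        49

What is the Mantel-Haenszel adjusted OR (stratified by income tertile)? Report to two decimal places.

OR_MH = Σ(aᵢdᵢ/nᵢ) / Σ(bᵢcᵢ/nᵢ), where nᵢ is the stratum total.
Stratum 1 (Low): n = 518; a·d/n = 258·79/518 = 39.3475; b·c/n = 143·38/518 = 10.4903
Stratum 2 (Middle): n = 246; a·d/n = 49·93/246 = 18.5244; b·c/n = 14·90/246 = 5.1220
Stratum 3 (High): n = 401; a·d/n = 276·49/401 = 33.7257; b·c/n = 53·23/401 = 3.0399
OR_MH = (39.3475 + 18.5244 + 33.7257) / (10.4903 + 5.1220 + 3.0399) = 91.5976 / 18.6522 = 4.91082

4.91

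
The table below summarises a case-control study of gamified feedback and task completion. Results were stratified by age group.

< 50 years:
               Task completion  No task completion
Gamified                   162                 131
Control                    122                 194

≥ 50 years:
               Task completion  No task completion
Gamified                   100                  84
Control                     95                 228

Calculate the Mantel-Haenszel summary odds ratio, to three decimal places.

2.300

OR_MH = Σ(aᵢdᵢ/nᵢ) / Σ(bᵢcᵢ/nᵢ), where nᵢ is the stratum total.
Stratum 1 (< 50 years): n = 609; a·d/n = 162·194/609 = 51.6059; b·c/n = 131·122/609 = 26.2430
Stratum 2 (≥ 50 years): n = 507; a·d/n = 100·228/507 = 44.9704; b·c/n = 84·95/507 = 15.7396
OR_MH = (51.6059 + 44.9704) / (26.2430 + 15.7396) = 96.5763 / 41.9827 = 2.30039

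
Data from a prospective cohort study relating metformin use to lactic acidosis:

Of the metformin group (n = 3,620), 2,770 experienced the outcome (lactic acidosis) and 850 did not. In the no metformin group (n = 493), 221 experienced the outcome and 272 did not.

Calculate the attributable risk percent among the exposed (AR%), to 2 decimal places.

From the description: a = 2770, b = 850, c = 221, d = 272.
Risk in exposed = 2770/3620 = 0.76519; risk in unexposed = 221/493 = 0.44828.
RR = 0.76519/0.44828 = 1.70697
AR% = (RR − 1)/RR × 100 = (1.70697 − 1)/1.70697 × 100 = 41.4167%

41.42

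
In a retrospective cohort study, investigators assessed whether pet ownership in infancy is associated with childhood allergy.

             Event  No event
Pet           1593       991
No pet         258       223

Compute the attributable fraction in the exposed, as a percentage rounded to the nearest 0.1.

Cells: a = 1593, b = 991, c = 258, d = 223.
Risk in exposed = 1593/2584 = 0.61649; risk in unexposed = 258/481 = 0.53638.
RR = 0.61649/0.53638 = 1.14934
AR% = (RR − 1)/RR × 100 = (1.14934 − 1)/1.14934 × 100 = 12.9936%

13.0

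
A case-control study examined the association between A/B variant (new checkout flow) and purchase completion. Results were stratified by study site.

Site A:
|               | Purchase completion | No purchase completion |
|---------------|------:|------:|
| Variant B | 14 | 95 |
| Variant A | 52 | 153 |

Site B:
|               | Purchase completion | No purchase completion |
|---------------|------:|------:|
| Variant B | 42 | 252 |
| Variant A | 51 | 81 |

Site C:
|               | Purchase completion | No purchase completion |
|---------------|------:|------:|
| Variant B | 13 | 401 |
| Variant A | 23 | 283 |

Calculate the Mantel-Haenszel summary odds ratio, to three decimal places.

0.339

OR_MH = Σ(aᵢdᵢ/nᵢ) / Σ(bᵢcᵢ/nᵢ), where nᵢ is the stratum total.
Stratum 1 (Site A): n = 314; a·d/n = 14·153/314 = 6.8217; b·c/n = 95·52/314 = 15.7325
Stratum 2 (Site B): n = 426; a·d/n = 42·81/426 = 7.9859; b·c/n = 252·51/426 = 30.1690
Stratum 3 (Site C): n = 720; a·d/n = 13·283/720 = 5.1097; b·c/n = 401·23/720 = 12.8097
OR_MH = (6.8217 + 7.9859 + 5.1097) / (15.7325 + 30.1690 + 12.8097) = 19.9173 / 58.7112 = 0.33924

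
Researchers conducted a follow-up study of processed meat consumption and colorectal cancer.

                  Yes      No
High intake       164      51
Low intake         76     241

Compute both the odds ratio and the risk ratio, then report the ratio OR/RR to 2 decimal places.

Cells: a = 164, b = 51, c = 76, d = 241.
OR = (164·241)/(51·76) = 39524/3876 = 10.19711
Risk in exposed = 164/215 = 0.76279; risk in unexposed = 76/317 = 0.23975; RR = 3.18164
OR/RR = 10.19711 / 3.18164 = 3.20499
The outcome is not rare, so the OR lies further from 1 than the RR.

3.20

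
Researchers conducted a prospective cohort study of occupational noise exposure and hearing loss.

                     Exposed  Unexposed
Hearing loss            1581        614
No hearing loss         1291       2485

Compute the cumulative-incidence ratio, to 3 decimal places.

2.778

Reading the table with exposure as columns: a = 1581 (Exposed, case), b = 1291 (Exposed, non-case), c = 614 (Unexposed, case), d = 2485.
Risk in exposed = 1581/2872 = 0.55049; risk in unexposed = 614/3099 = 0.19813.
RR = 0.55049 / 0.19813 = 2.77844
The risk among the exposed is 2.78 times that among the unexposed.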